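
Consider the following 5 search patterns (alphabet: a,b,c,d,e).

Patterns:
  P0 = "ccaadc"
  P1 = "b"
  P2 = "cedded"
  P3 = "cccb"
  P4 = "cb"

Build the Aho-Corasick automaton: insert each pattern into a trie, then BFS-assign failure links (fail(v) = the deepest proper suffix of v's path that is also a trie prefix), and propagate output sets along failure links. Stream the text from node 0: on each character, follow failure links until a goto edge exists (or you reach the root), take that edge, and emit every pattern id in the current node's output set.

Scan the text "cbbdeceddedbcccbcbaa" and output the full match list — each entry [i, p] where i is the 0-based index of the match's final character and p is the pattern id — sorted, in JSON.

Build automaton:
Trie nodes:
  n0 'ε': b→7 c→1
  n1 'c': b→15 c→2 e→8
  n2 'cc': a→3 c→13
  n3 'cca': a→4
  n4 'ccaa': d→5
  n5 'ccaad': c→6
  n6 'ccaadc': ·  [P0 ends]
  n7 'b': ·  [P1 ends]
  n8 'ce': d→9
  n9 'ced': d→10
  n10 'cedd': e→11
  n11 'cedde': d→12
  n12 'cedded': ·  [P2 ends]
  n13 'ccc': b→14
  n14 'cccb': ·  [P3 ends]
  n15 'cb': ·  [P4 ends]

Failure links (BFS by depth):
  n1('c'): parent n0 fail=0; on 'c' 0 → fail=0;  out ∅∪∅=∅
  n7('b'): parent n0 fail=0; on 'b' 0 → fail=0;  out {1}∪∅={1}
  n2('cc'): parent n1 fail=0; on 'c' 0 → fail=1;  out ∅∪∅=∅
  n8('ce'): parent n1 fail=0; on 'e' 0 → fail=0;  out ∅∪∅=∅
  n15('cb'): parent n1 fail=0; on 'b' 0 → fail=7;  out {4}∪{1}={1,4}
  n3('cca'): parent n2 fail=1; on 'a' 1→0 → fail=0;  out ∅∪∅=∅
  n9('ced'): parent n8 fail=0; on 'd' 0 → fail=0;  out ∅∪∅=∅
  n13('ccc'): parent n2 fail=1; on 'c' 1 → fail=2;  out ∅∪∅=∅
  n4('ccaa'): parent n3 fail=0; on 'a' 0 → fail=0;  out ∅∪∅=∅
  n10('cedd'): parent n9 fail=0; on 'd' 0 → fail=0;  out ∅∪∅=∅
  n14('cccb'): parent n13 fail=2; on 'b' 2→1 → fail=15;  out {3}∪{1,4}={1,3,4}
  n5('ccaad'): parent n4 fail=0; on 'd' 0 → fail=0;  out ∅∪∅=∅
  n11('cedde'): parent n10 fail=0; on 'e' 0 → fail=0;  out ∅∪∅=∅
  n6('ccaadc'): parent n5 fail=0; on 'c' 0 → fail=1;  out {0}∪∅={0}
  n12('cedded'): parent n11 fail=0; on 'd' 0 → fail=0;  out {2}∪∅={2}

Scan:
[0] read 'c'  n0⇒n1
[1] read 'b'  n1⇒n15  ** P1@[1:1],P4@[0:1]
[2] read 'b'  n15⇒n7 (via fail)  ** P1@[2:2]
[3] read 'd'  n7⇒n0 (via fail)
[4] read 'e'  n0⇒n0
[5] read 'c'  n0⇒n1
[6] read 'e'  n1⇒n8
[7] read 'd'  n8⇒n9
[8] read 'd'  n9⇒n10
[9] read 'e'  n10⇒n11
[10] read 'd'  n11⇒n12  ** P2@[5:10]
[11] read 'b'  n12⇒n7 (via fail)  ** P1@[11:11]
[12] read 'c'  n7⇒n1 (via fail)
[13] read 'c'  n1⇒n2
[14] read 'c'  n2⇒n13
[15] read 'b'  n13⇒n14  ** P1@[15:15],P3@[12:15],P4@[14:15]
[16] read 'c'  n14⇒n1 (via fail)
[17] read 'b'  n1⇒n15  ** P1@[17:17],P4@[16:17]
[18] read 'a'  n15⇒n0 (via fail)
[19] read 'a'  n0⇒n0

Result: [[1,1],[1,4],[2,1],[10,2],[11,1],[15,1],[15,3],[15,4],[17,1],[17,4]]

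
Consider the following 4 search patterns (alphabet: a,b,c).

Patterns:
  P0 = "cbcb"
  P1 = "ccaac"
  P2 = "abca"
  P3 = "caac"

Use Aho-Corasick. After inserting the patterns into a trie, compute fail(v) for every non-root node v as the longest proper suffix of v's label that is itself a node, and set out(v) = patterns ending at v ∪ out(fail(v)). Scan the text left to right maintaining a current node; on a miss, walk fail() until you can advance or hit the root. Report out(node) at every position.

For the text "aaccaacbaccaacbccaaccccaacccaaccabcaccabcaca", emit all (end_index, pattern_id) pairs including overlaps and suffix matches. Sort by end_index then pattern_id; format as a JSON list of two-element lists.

Build:
Trie (insert patterns):
  n0 'ε': a→9 c→1
  n1 'c': a→13 b→2 c→5
  n2 'cb': c→3
  n3 'cbc': b→4
  n4 'cbcb': ·  ←P0
  n5 'cc': a→6
  n6 'cca': a→7
  n7 'ccaa': c→8
  n8 'ccaac': ·  ←P1
  n9 'a': b→10
  n10 'ab': c→11
  n11 'abc': a→12
  n12 'abca': ·  ←P2
  n13 'ca': a→14
  n14 'caa': c→15
  n15 'caac': ·  ←P3

BFS fail/out derivation:
  n1('c'): parent n0 fail=0; on 'c' 0 → fail=0;  out ∅∪∅=∅
  n9('a'): parent n0 fail=0; on 'a' 0 → fail=0;  out ∅∪∅=∅
  n2('cb'): parent n1 fail=0; on 'b' 0 → fail=0;  out ∅∪∅=∅
  n5('cc'): parent n1 fail=0; on 'c' 0 → fail=1;  out ∅∪∅=∅
  n10('ab'): parent n9 fail=0; on 'b' 0 → fail=0;  out ∅∪∅=∅
  n13('ca'): parent n1 fail=0; on 'a' 0 → fail=9;  out ∅∪∅=∅
  n3('cbc'): parent n2 fail=0; on 'c' 0 → fail=1;  out ∅∪∅=∅
  n6('cca'): parent n5 fail=1; on 'a' 1 → fail=13;  out ∅∪∅=∅
  n11('abc'): parent n10 fail=0; on 'c' 0 → fail=1;  out ∅∪∅=∅
  n14('caa'): parent n13 fail=9; on 'a' 9→0 → fail=9;  out ∅∪∅=∅
  n4('cbcb'): parent n3 fail=1; on 'b' 1 → fail=2;  out {0}∪∅={0}
  n7('ccaa'): parent n6 fail=13; on 'a' 13 → fail=14;  out ∅∪∅=∅
  n12('abca'): parent n11 fail=1; on 'a' 1 → fail=13;  out {2}∪∅={2}
  n15('caac'): parent n14 fail=9; on 'c' 9→0 → fail=1;  out {3}∪∅={3}
  n8('ccaac'): parent n7 fail=14; on 'c' 14 → fail=15;  out {1}∪{3}={1,3}

Run:
[0] read 'a'  n0⇒n9
[1] read 'a'  n9⇒n9 ·f
[2] read 'c'  n9⇒n1 ·f
[3] read 'c'  n1⇒n5
[4] read 'a'  n5⇒n6
[5] read 'a'  n6⇒n7
[6] read 'c'  n7⇒n8  emit P1@[2:6],P3@[3:6]
[7] read 'b'  n8⇒n2 ·f
[8] read 'a'  n2⇒n9 ·f
[9] read 'c'  n9⇒n1 ·f
[10] read 'c'  n1⇒n5
[11] read 'a'  n5⇒n6
[12] read 'a'  n6⇒n7
[13] read 'c'  n7⇒n8  emit P1@[9:13],P3@[10:13]
[14] read 'b'  n8⇒n2 ·f
[15] read 'c'  n2⇒n3
[16] read 'c'  n3⇒n5 ·f
[17] read 'a'  n5⇒n6
[18] read 'a'  n6⇒n7
[19] read 'c'  n7⇒n8  emit P1@[15:19],P3@[16:19]
[20] read 'c'  n8⇒n5 ·f
[21] read 'c'  n5⇒n5 ·f
[22] read 'c'  n5⇒n5 ·f
[23] read 'a'  n5⇒n6
[24] read 'a'  n6⇒n7
[25] read 'c'  n7⇒n8  emit P1@[21:25],P3@[22:25]
[26] read 'c'  n8⇒n5 ·f
[27] read 'c'  n5⇒n5 ·f
[28] read 'a'  n5⇒n6
[29] read 'a'  n6⇒n7
[30] read 'c'  n7⇒n8  emit P1@[26:30],P3@[27:30]
[31] read 'c'  n8⇒n5 ·f
[32] read 'a'  n5⇒n6
[33] read 'b'  n6⇒n10 ·f
[34] read 'c'  n10⇒n11
[35] read 'a'  n11⇒n12  emit P2@[32:35]
[36] read 'c'  n12⇒n1 ·f
[37] read 'c'  n1⇒n5
[38] read 'a'  n5⇒n6
[39] read 'b'  n6⇒n10 ·f
[40] read 'c'  n10⇒n11
[41] read 'a'  n11⇒n12  emit P2@[38:41]
[42] read 'c'  n12⇒n1 ·f
[43] read 'a'  n1⇒n13

Matches: [[6,1],[6,3],[13,1],[13,3],[19,1],[19,3],[25,1],[25,3],[30,1],[30,3],[35,2],[41,2]]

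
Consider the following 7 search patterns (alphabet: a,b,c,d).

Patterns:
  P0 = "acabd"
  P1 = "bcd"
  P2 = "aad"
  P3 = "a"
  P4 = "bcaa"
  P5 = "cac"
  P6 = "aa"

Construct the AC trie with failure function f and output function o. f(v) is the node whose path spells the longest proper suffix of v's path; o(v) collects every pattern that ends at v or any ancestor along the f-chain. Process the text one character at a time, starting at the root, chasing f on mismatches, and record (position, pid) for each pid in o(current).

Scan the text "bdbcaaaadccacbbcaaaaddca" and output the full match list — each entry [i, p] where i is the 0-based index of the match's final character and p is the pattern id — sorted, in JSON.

Build:
Trie nodes:
  n0 'ε': a→1 b→6 c→13
  n1 'a': a→9 c→2  [P3 ends]
  n2 'ac': a→3
  n3 'aca': b→4
  n4 'acab': d→5
  n5 'acabd': ·  [P0 ends]
  n6 'b': c→7
  n7 'bc': a→11 d→8
  n8 'bcd': ·  [P1 ends]
  n9 'aa': d→10  [P6 ends]
  n10 'aad': ·  [P2 ends]
  n11 'bca': a→12
  n12 'bcaa': ·  [P4 ends]
  n13 'c': a→14
  n14 'ca': c→15
  n15 'cac': ·  [P5 ends]

BFS fail/out derivation:
  n1('a'): parent n0 fail=0; on 'a' 0 → fail=0;  out {3}∪∅={3}
  n6('b'): parent n0 fail=0; on 'b' 0 → fail=0;  out ∅∪∅=∅
  n13('c'): parent n0 fail=0; on 'c' 0 → fail=0;  out ∅∪∅=∅
  n2('ac'): parent n1 fail=0; on 'c' 0 → fail=13;  out ∅∪∅=∅
  n7('bc'): parent n6 fail=0; on 'c' 0 → fail=13;  out ∅∪∅=∅
  n9('aa'): parent n1 fail=0; on 'a' 0 → fail=1;  out {6}∪{3}={3,6}
  n14('ca'): parent n13 fail=0; on 'a' 0 → fail=1;  out ∅∪{3}={3}
  n3('aca'): parent n2 fail=13; on 'a' 13 → fail=14;  out ∅∪{3}={3}
  n8('bcd'): parent n7 fail=13; on 'd' 13→0 → fail=0;  out {1}∪∅={1}
  n10('aad'): parent n9 fail=1; on 'd' 1→0 → fail=0;  out {2}∪∅={2}
  n11('bca'): parent n7 fail=13; on 'a' 13 → fail=14;  out ∅∪{3}={3}
  n15('cac'): parent n14 fail=1; on 'c' 1 → fail=2;  out {5}∪∅={5}
  n4('acab'): parent n3 fail=14; on 'b' 14→1→0 → fail=6;  out ∅∪∅=∅
  n12('bcaa'): parent n11 fail=14; on 'a' 14→1 → fail=9;  out {4}∪{3,6}={3,4,6}
  n5('acabd'): parent n4 fail=6; on 'd' 6→0 → fail=0;  out {0}∪∅={0}

Run:
i=0 'b': node 0→6
i=1 'd': node 6→0 ·f
i=2 'b': node 0→6
i=3 'c': node 6→7
i=4 'a': node 7→11  ** P3@[4:4]
i=5 'a': node 11→12  ** P3@[5:5],P4@[2:5],P6@[4:5]
i=6 'a': node 12→9 ·f  ** P3@[6:6],P6@[5:6]
i=7 'a': node 9→9 ·f  ** P3@[7:7],P6@[6:7]
i=8 'd': node 9→10  ** P2@[6:8]
i=9 'c': node 10→13 ·f
i=10 'c': node 13→13 ·f
i=11 'a': node 13→14  ** P3@[11:11]
i=12 'c': node 14→15  ** P5@[10:12]
i=13 'b': node 15→6 ·f
i=14 'b': node 6→6 ·f
i=15 'c': node 6→7
i=16 'a': node 7→11  ** P3@[16:16]
i=17 'a': node 11→12  ** P3@[17:17],P4@[14:17],P6@[16:17]
i=18 'a': node 12→9 ·f  ** P3@[18:18],P6@[17:18]
i=19 'a': node 9→9 ·f  ** P3@[19:19],P6@[18:19]
i=20 'd': node 9→10  ** P2@[18:20]
i=21 'd': node 10→0 ·f
i=22 'c': node 0→13
i=23 'a': node 13→14  ** P3@[23:23]

Matches: [[4,3],[5,3],[5,4],[5,6],[6,3],[6,6],[7,3],[7,6],[8,2],[11,3],[12,5],[16,3],[17,3],[17,4],[17,6],[18,3],[18,6],[19,3],[19,6],[20,2],[23,3]]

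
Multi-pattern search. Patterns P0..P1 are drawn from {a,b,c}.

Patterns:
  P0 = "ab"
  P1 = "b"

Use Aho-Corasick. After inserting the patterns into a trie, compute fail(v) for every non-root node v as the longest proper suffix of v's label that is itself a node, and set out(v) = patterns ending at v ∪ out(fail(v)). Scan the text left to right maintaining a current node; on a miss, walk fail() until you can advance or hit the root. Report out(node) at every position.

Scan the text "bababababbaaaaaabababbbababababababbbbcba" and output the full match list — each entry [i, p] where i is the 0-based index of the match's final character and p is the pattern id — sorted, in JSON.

Build automaton:
Trie nodes:
  n0 'ε': a→1 b→3
  n1 'a': b→2
  n2 'ab': ·  [P0 ends]
  n3 'b': ·  [P1 ends]

Failure links (BFS by depth):
  fail(1) 'a': from fail(0)=0 chase 'a': 0 ⇒ 0;  out=∅∪out(0)=∅
  fail(3) 'b': from fail(0)=0 chase 'b': 0 ⇒ 0;  out={1}∪out(0)={1}
  fail(2) 'ab': from fail(1)=0 chase 'b': 0 ⇒ 3;  out={0}∪out(3)={0,1}

Scan:
[0] read 'b'  n0⇒n3  → match P1@[0:0]
[1] read 'a'  n3⇒n1 (fail-walked)
[2] read 'b'  n1⇒n2  → match P0@[1:2],P1@[2:2]
[3] read 'a'  n2⇒n1 (fail-walked)
[4] read 'b'  n1⇒n2  → match P0@[3:4],P1@[4:4]
[5] read 'a'  n2⇒n1 (fail-walked)
[6] read 'b'  n1⇒n2  → match P0@[5:6],P1@[6:6]
[7] read 'a'  n2⇒n1 (fail-walked)
[8] read 'b'  n1⇒n2  → match P0@[7:8],P1@[8:8]
[9] read 'b'  n2⇒n3 (fail-walked)  → match P1@[9:9]
[10] read 'a'  n3⇒n1 (fail-walked)
[11] read 'a'  n1⇒n1 (fail-walked)
[12] read 'a'  n1⇒n1 (fail-walked)
[13] read 'a'  n1⇒n1 (fail-walked)
[14] read 'a'  n1⇒n1 (fail-walked)
[15] read 'a'  n1⇒n1 (fail-walked)
[16] read 'b'  n1⇒n2  → match P0@[15:16],P1@[16:16]
[17] read 'a'  n2⇒n1 (fail-walked)
[18] read 'b'  n1⇒n2  → match P0@[17:18],P1@[18:18]
[19] read 'a'  n2⇒n1 (fail-walked)
[20] read 'b'  n1⇒n2  → match P0@[19:20],P1@[20:20]
[21] read 'b'  n2⇒n3 (fail-walked)  → match P1@[21:21]
[22] read 'b'  n3⇒n3 (fail-walked)  → match P1@[22:22]
[23] read 'a'  n3⇒n1 (fail-walked)
[24] read 'b'  n1⇒n2  → match P0@[23:24],P1@[24:24]
[25] read 'a'  n2⇒n1 (fail-walked)
[26] read 'b'  n1⇒n2  → match P0@[25:26],P1@[26:26]
[27] read 'a'  n2⇒n1 (fail-walked)
[28] read 'b'  n1⇒n2  → match P0@[27:28],P1@[28:28]
[29] read 'a'  n2⇒n1 (fail-walked)
[30] read 'b'  n1⇒n2  → match P0@[29:30],P1@[30:30]
[31] read 'a'  n2⇒n1 (fail-walked)
[32] read 'b'  n1⇒n2  → match P0@[31:32],P1@[32:32]
[33] read 'a'  n2⇒n1 (fail-walked)
[34] read 'b'  n1⇒n2  → match P0@[33:34],P1@[34:34]
[35] read 'b'  n2⇒n3 (fail-walked)  → match P1@[35:35]
[36] read 'b'  n3⇒n3 (fail-walked)  → match P1@[36:36]
[37] read 'b'  n3⇒n3 (fail-walked)  → match P1@[37:37]
[38] read 'c'  n3⇒n0 (fail-walked)
[39] read 'b'  n0⇒n3  → match P1@[39:39]
[40] read 'a'  n3⇒n1 (fail-walked)

Result: [[0,1],[2,0],[2,1],[4,0],[4,1],[6,0],[6,1],[8,0],[8,1],[9,1],[16,0],[16,1],[18,0],[18,1],[20,0],[20,1],[21,1],[22,1],[24,0],[24,1],[26,0],[26,1],[28,0],[28,1],[30,0],[30,1],[32,0],[32,1],[34,0],[34,1],[35,1],[36,1],[37,1],[39,1]]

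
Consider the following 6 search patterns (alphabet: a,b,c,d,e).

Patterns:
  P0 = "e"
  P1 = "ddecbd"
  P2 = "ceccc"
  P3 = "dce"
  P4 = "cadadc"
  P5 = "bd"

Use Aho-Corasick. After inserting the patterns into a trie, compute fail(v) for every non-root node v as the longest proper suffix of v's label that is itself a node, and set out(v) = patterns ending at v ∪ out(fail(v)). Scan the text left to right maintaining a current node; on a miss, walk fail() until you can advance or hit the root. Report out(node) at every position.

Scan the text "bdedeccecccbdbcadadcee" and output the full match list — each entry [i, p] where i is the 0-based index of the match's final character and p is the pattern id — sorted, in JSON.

Construct AC machine:
Trie nodes:
  0='ε' goto b→20 c→8 d→2 e→1
  1='e' goto ·  [P0 ends]
  2='d' goto c→13 d→3
  3='dd' goto e→4
  4='dde' goto c→5
  5='ddec' goto b→6
  6='ddecb' goto d→7
  7='ddecbd' goto ·  [P1 ends]
  8='c' goto a→15 e→9
  9='ce' goto c→10
  10='cec' goto c→11
  11='cecc' goto c→12
  12='ceccc' goto ·  [P2 ends]
  13='dc' goto e→14
  14='dce' goto ·  [P3 ends]
  15='ca' goto d→16
  16='cad' goto a→17
  17='cada' goto d→18
  18='cadad' goto c→19
  19='cadadc' goto ·  [P4 ends]
  20='b' goto d→21
  21='bd' goto ·  [P5 ends]

Failure links (BFS by depth):
  n1('e'): parent n0 fail=0; on 'e' 0 → fail=0;  out {0}∪∅={0}
  n2('d'): parent n0 fail=0; on 'd' 0 → fail=0;  out ∅∪∅=∅
  n8('c'): parent n0 fail=0; on 'c' 0 → fail=0;  out ∅∪∅=∅
  n20('b'): parent n0 fail=0; on 'b' 0 → fail=0;  out ∅∪∅=∅
  n3('dd'): parent n2 fail=0; on 'd' 0 → fail=2;  out ∅∪∅=∅
  n9('ce'): parent n8 fail=0; on 'e' 0 → fail=1;  out ∅∪{0}={0}
  n13('dc'): parent n2 fail=0; on 'c' 0 → fail=8;  out ∅∪∅=∅
  n15('ca'): parent n8 fail=0; on 'a' 0 → fail=0;  out ∅∪∅=∅
  n21('bd'): parent n20 fail=0; on 'd' 0 → fail=2;  out {5}∪∅={5}
  n4('dde'): parent n3 fail=2; on 'e' 2→0 → fail=1;  out ∅∪{0}={0}
  n10('cec'): parent n9 fail=1; on 'c' 1→0 → fail=8;  out ∅∪∅=∅
  n14('dce'): parent n13 fail=8; on 'e' 8 → fail=9;  out {3}∪{0}={0,3}
  n16('cad'): parent n15 fail=0; on 'd' 0 → fail=2;  out ∅∪∅=∅
  n5('ddec'): parent n4 fail=1; on 'c' 1→0 → fail=8;  out ∅∪∅=∅
  n11('cecc'): parent n10 fail=8; on 'c' 8→0 → fail=8;  out ∅∪∅=∅
  n17('cada'): parent n16 fail=2; on 'a' 2→0 → fail=0;  out ∅∪∅=∅
  n6('ddecb'): parent n5 fail=8; on 'b' 8→0 → fail=20;  out ∅∪∅=∅
  n12('ceccc'): parent n11 fail=8; on 'c' 8→0 → fail=8;  out {2}∪∅={2}
  n18('cadad'): parent n17 fail=0; on 'd' 0 → fail=2;  out ∅∪∅=∅
  n7('ddecbd'): parent n6 fail=20; on 'd' 20 → fail=21;  out {1}∪{5}={1,5}
  n19('cadadc'): parent n18 fail=2; on 'c' 2 → fail=13;  out {4}∪∅={4}

Scan:
[0] read 'b'  n0⇒n20
[1] read 'd'  n20⇒n21  ** P5@[0:1]
[2] read 'e'  n21⇒n1 (via fail)  ** P0@[2:2]
[3] read 'd'  n1⇒n2 (via fail)
[4] read 'e'  n2⇒n1 (via fail)  ** P0@[4:4]
[5] read 'c'  n1⇒n8 (via fail)
[6] read 'c'  n8⇒n8 (via fail)
[7] read 'e'  n8⇒n9  ** P0@[7:7]
[8] read 'c'  n9⇒n10
[9] read 'c'  n10⇒n11
[10] read 'c'  n11⇒n12  ** P2@[6:10]
[11] read 'b'  n12⇒n20 (via fail)
[12] read 'd'  n20⇒n21  ** P5@[11:12]
[13] read 'b'  n21⇒n20 (via fail)
[14] read 'c'  n20⇒n8 (via fail)
[15] read 'a'  n8⇒n15
[16] read 'd'  n15⇒n16
[17] read 'a'  n16⇒n17
[18] read 'd'  n17⇒n18
[19] read 'c'  n18⇒n19  ** P4@[14:19]
[20] read 'e'  n19⇒n14 (via fail)  ** P0@[20:20],P3@[18:20]
[21] read 'e'  n14⇒n1 (via fail)  ** P0@[21:21]

All matches (sorted): [[1,5],[2,0],[4,0],[7,0],[10,2],[12,5],[19,4],[20,0],[20,3],[21,0]]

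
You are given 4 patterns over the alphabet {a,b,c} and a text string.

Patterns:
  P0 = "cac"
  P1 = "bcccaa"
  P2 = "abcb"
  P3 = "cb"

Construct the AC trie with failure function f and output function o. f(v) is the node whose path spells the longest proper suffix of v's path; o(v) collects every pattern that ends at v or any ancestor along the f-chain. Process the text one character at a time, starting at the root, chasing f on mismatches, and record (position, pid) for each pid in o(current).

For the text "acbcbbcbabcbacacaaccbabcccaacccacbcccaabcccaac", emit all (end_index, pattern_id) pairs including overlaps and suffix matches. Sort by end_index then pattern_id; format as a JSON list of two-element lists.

Build:
Trie nodes:
  0='ε' goto a→10 b→4 c→1
  1='c' goto a→2 b→14
  2='ca' goto c→3
  3='cac' goto ·  ←P0
  4='b' goto c→5
  5='bc' goto c→6
  6='bcc' goto c→7
  7='bccc' goto a→8
  8='bccca' goto a→9
  9='bcccaa' goto ·  ←P1
  10='a' goto b→11
  11='ab' goto c→12
  12='abc' goto b→13
  13='abcb' goto ·  ←P2
  14='cb' goto ·  ←P3

BFS fail/out derivation:
  fail(1) 'c': from fail(0)=0 chase 'c': 0 ⇒ 0;  out=∅∪out(0)=∅
  fail(4) 'b': from fail(0)=0 chase 'b': 0 ⇒ 0;  out=∅∪out(0)=∅
  fail(10) 'a': from fail(0)=0 chase 'a': 0 ⇒ 0;  out=∅∪out(0)=∅
  fail(2) 'ca': from fail(1)=0 chase 'a': 0 ⇒ 10;  out=∅∪out(10)=∅
  fail(5) 'bc': from fail(4)=0 chase 'c': 0 ⇒ 1;  out=∅∪out(1)=∅
  fail(11) 'ab': from fail(10)=0 chase 'b': 0 ⇒ 4;  out=∅∪out(4)=∅
  fail(14) 'cb': from fail(1)=0 chase 'b': 0 ⇒ 4;  out={3}∪out(4)={3}
  fail(3) 'cac': from fail(2)=10 chase 'c': 10→0 ⇒ 1;  out={0}∪out(1)={0}
  fail(6) 'bcc': from fail(5)=1 chase 'c': 1→0 ⇒ 1;  out=∅∪out(1)=∅
  fail(12) 'abc': from fail(11)=4 chase 'c': 4 ⇒ 5;  out=∅∪out(5)=∅
  fail(7) 'bccc': from fail(6)=1 chase 'c': 1→0 ⇒ 1;  out=∅∪out(1)=∅
  fail(13) 'abcb': from fail(12)=5 chase 'b': 5→1 ⇒ 14;  out={2}∪out(14)={2,3}
  fail(8) 'bccca': from fail(7)=1 chase 'a': 1 ⇒ 2;  out=∅∪out(2)=∅
  fail(9) 'bcccaa': from fail(8)=2 chase 'a': 2→10→0 ⇒ 10;  out={1}∪out(10)={1}

Text stream:
[0] read 'a'  n0⇒n10
[1] read 'c'  n10⇒n1 ·f
[2] read 'b'  n1⇒n14  ** P3@[1:2]
[3] read 'c'  n14⇒n5 ·f
[4] read 'b'  n5⇒n14 ·f  ** P3@[3:4]
[5] read 'b'  n14⇒n4 ·f
[6] read 'c'  n4⇒n5
[7] read 'b'  n5⇒n14 ·f  ** P3@[6:7]
[8] read 'a'  n14⇒n10 ·f
[9] read 'b'  n10⇒n11
[10] read 'c'  n11⇒n12
[11] read 'b'  n12⇒n13  ** P2@[8:11],P3@[10:11]
[12] read 'a'  n13⇒n10 ·f
[13] read 'c'  n10⇒n1 ·f
[14] read 'a'  n1⇒n2
[15] read 'c'  n2⇒n3  ** P0@[13:15]
[16] read 'a'  n3⇒n2 ·f
[17] read 'a'  n2⇒n10 ·f
[18] read 'c'  n10⇒n1 ·f
[19] read 'c'  n1⇒n1 ·f
[20] read 'b'  n1⇒n14  ** P3@[19:20]
[21] read 'a'  n14⇒n10 ·f
[22] read 'b'  n10⇒n11
[23] read 'c'  n11⇒n12
[24] read 'c'  n12⇒n6 ·f
[25] read 'c'  n6⇒n7
[26] read 'a'  n7⇒n8
[27] read 'a'  n8⇒n9  ** P1@[22:27]
[28] read 'c'  n9⇒n1 ·f
[29] read 'c'  n1⇒n1 ·f
[30] read 'c'  n1⇒n1 ·f
[31] read 'a'  n1⇒n2
[32] read 'c'  n2⇒n3  ** P0@[30:32]
[33] read 'b'  n3⇒n14 ·f  ** P3@[32:33]
[34] read 'c'  n14⇒n5 ·f
[35] read 'c'  n5⇒n6
[36] read 'c'  n6⇒n7
[37] read 'a'  n7⇒n8
[38] read 'a'  n8⇒n9  ** P1@[33:38]
[39] read 'b'  n9⇒n11 ·f
[40] read 'c'  n11⇒n12
[41] read 'c'  n12⇒n6 ·f
[42] read 'c'  n6⇒n7
[43] read 'a'  n7⇒n8
[44] read 'a'  n8⇒n9  ** P1@[39:44]
[45] read 'c'  n9⇒n1 ·f

Result: [[2,3],[4,3],[7,3],[11,2],[11,3],[15,0],[20,3],[27,1],[32,0],[33,3],[38,1],[44,1]]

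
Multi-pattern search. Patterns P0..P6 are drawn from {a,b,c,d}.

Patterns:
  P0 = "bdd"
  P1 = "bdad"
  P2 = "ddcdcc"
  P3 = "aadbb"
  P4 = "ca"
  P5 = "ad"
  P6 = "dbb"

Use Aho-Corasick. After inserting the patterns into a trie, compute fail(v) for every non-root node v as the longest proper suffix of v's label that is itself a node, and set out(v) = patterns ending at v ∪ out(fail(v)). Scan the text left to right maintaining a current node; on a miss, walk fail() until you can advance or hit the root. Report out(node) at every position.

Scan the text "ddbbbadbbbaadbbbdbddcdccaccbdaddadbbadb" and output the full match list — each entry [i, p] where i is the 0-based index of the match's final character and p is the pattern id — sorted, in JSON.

Construct AC machine:
Trie (insert patterns):
  n0 'ε': a→12 b→1 c→17 d→6
  n1 'b': d→2
  n2 'bd': a→4 d→3
  n3 'bdd': ·  [P0 ends]
  n4 'bda': d→5
  n5 'bdad': ·  [P1 ends]
  n6 'd': b→20 d→7
  n7 'dd': c→8
  n8 'ddc': d→9
  n9 'ddcd': c→10
  n10 'ddcdc': c→11
  n11 'ddcdcc': ·  [P2 ends]
  n12 'a': a→13 d→19
  n13 'aa': d→14
  n14 'aad': b→15
  n15 'aadb': b→16
  n16 'aadbb': ·  [P3 ends]
  n17 'c': a→18
  n18 'ca': ·  [P4 ends]
  n19 'ad': ·  [P5 ends]
  n20 'db': b→21
  n21 'dbb': ·  [P6 ends]

BFS fail/out derivation:
  fail(1) 'b': from fail(0)=0 chase 'b': 0 ⇒ 0;  out=∅∪out(0)=∅
  fail(6) 'd': from fail(0)=0 chase 'd': 0 ⇒ 0;  out=∅∪out(0)=∅
  fail(12) 'a': from fail(0)=0 chase 'a': 0 ⇒ 0;  out=∅∪out(0)=∅
  fail(17) 'c': from fail(0)=0 chase 'c': 0 ⇒ 0;  out=∅∪out(0)=∅
  fail(2) 'bd': from fail(1)=0 chase 'd': 0 ⇒ 6;  out=∅∪out(6)=∅
  fail(7) 'dd': from fail(6)=0 chase 'd': 0 ⇒ 6;  out=∅∪out(6)=∅
  fail(13) 'aa': from fail(12)=0 chase 'a': 0 ⇒ 12;  out=∅∪out(12)=∅
  fail(18) 'ca': from fail(17)=0 chase 'a': 0 ⇒ 12;  out={4}∪out(12)={4}
  fail(19) 'ad': from fail(12)=0 chase 'd': 0 ⇒ 6;  out={5}∪out(6)={5}
  fail(20) 'db': from fail(6)=0 chase 'b': 0 ⇒ 1;  out=∅∪out(1)=∅
  fail(3) 'bdd': from fail(2)=6 chase 'd': 6 ⇒ 7;  out={0}∪out(7)={0}
  fail(4) 'bda': from fail(2)=6 chase 'a': 6→0 ⇒ 12;  out=∅∪out(12)=∅
  fail(8) 'ddc': from fail(7)=6 chase 'c': 6→0 ⇒ 17;  out=∅∪out(17)=∅
  fail(14) 'aad': from fail(13)=12 chase 'd': 12 ⇒ 19;  out=∅∪out(19)={5}
  fail(21) 'dbb': from fail(20)=1 chase 'b': 1→0 ⇒ 1;  out={6}∪out(1)={6}
  fail(5) 'bdad': from fail(4)=12 chase 'd': 12 ⇒ 19;  out={1}∪out(19)={1,5}
  fail(9) 'ddcd': from fail(8)=17 chase 'd': 17→0 ⇒ 6;  out=∅∪out(6)=∅
  fail(15) 'aadb': from fail(14)=19 chase 'b': 19→6 ⇒ 20;  out=∅∪out(20)=∅
  fail(10) 'ddcdc': from fail(9)=6 chase 'c': 6→0 ⇒ 17;  out=∅∪out(17)=∅
  fail(16) 'aadbb': from fail(15)=20 chase 'b': 20 ⇒ 21;  out={3}∪out(21)={3,6}
  fail(11) 'ddcdcc': from fail(10)=17 chase 'c': 17→0 ⇒ 17;  out={2}∪out(17)={2}

Scan:
[0] read 'd'  n0⇒n6
[1] read 'd'  n6⇒n7
[2] read 'b'  n7⇒n20 ·f
[3] read 'b'  n20⇒n21  ** P6@[1:3]
[4] read 'b'  n21⇒n1 ·f
[5] read 'a'  n1⇒n12 ·f
[6] read 'd'  n12⇒n19  ** P5@[5:6]
[7] read 'b'  n19⇒n20 ·f
[8] read 'b'  n20⇒n21  ** P6@[6:8]
[9] read 'b'  n21⇒n1 ·f
[10] read 'a'  n1⇒n12 ·f
[11] read 'a'  n12⇒n13
[12] read 'd'  n13⇒n14  ** P5@[11:12]
[13] read 'b'  n14⇒n15
[14] read 'b'  n15⇒n16  ** P3@[10:14],P6@[12:14]
[15] read 'b'  n16⇒n1 ·f
[16] read 'd'  n1⇒n2
[17] read 'b'  n2⇒n20 ·f
[18] read 'd'  n20⇒n2 ·f
[19] read 'd'  n2⇒n3  ** P0@[17:19]
[20] read 'c'  n3⇒n8 ·f
[21] read 'd'  n8⇒n9
[22] read 'c'  n9⇒n10
[23] read 'c'  n10⇒n11  ** P2@[18:23]
[24] read 'a'  n11⇒n18 ·f  ** P4@[23:24]
[25] read 'c'  n18⇒n17 ·f
[26] read 'c'  n17⇒n17 ·f
[27] read 'b'  n17⇒n1 ·f
[28] read 'd'  n1⇒n2
[29] read 'a'  n2⇒n4
[30] read 'd'  n4⇒n5  ** P1@[27:30],P5@[29:30]
[31] read 'd'  n5⇒n7 ·f
[32] read 'a'  n7⇒n12 ·f
[33] read 'd'  n12⇒n19  ** P5@[32:33]
[34] read 'b'  n19⇒n20 ·f
[35] read 'b'  n20⇒n21  ** P6@[33:35]
[36] read 'a'  n21⇒n12 ·f
[37] read 'd'  n12⇒n19  ** P5@[36:37]
[38] read 'b'  n19⇒n20 ·f

Result: [[3,6],[6,5],[8,6],[12,5],[14,3],[14,6],[19,0],[23,2],[24,4],[30,1],[30,5],[33,5],[35,6],[37,5]]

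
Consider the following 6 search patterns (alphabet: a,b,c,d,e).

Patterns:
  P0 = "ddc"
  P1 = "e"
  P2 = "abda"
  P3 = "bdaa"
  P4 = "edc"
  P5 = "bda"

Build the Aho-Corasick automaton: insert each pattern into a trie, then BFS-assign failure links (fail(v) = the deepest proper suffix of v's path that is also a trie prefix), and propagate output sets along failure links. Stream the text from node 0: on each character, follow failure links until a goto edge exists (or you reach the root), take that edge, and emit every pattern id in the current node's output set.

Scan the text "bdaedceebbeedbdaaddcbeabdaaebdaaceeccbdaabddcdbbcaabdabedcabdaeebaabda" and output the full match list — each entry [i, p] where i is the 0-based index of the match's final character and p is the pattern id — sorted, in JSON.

Build automaton:
Trie nodes:
  0='ε' goto a→5 b→9 d→1 e→4
  1='d' goto d→2
  2='dd' goto c→3
  3='ddc' goto ·  [P0 ends]
  4='e' goto d→13  [P1 ends]
  5='a' goto b→6
  6='ab' goto d→7
  7='abd' goto a→8
  8='abda' goto ·  [P2 ends]
  9='b' goto d→10
  10='bd' goto a→11
  11='bda' goto a→12  [P5 ends]
  12='bdaa' goto ·  [P3 ends]
  13='ed' goto c→14
  14='edc' goto ·  [P4 ends]

Failure links (BFS by depth):
  fail(1) 'd': from fail(0)=0 chase 'd': 0 ⇒ 0;  out=∅∪out(0)=∅
  fail(4) 'e': from fail(0)=0 chase 'e': 0 ⇒ 0;  out={1}∪out(0)={1}
  fail(5) 'a': from fail(0)=0 chase 'a': 0 ⇒ 0;  out=∅∪out(0)=∅
  fail(9) 'b': from fail(0)=0 chase 'b': 0 ⇒ 0;  out=∅∪out(0)=∅
  fail(2) 'dd': from fail(1)=0 chase 'd': 0 ⇒ 1;  out=∅∪out(1)=∅
  fail(6) 'ab': from fail(5)=0 chase 'b': 0 ⇒ 9;  out=∅∪out(9)=∅
  fail(10) 'bd': from fail(9)=0 chase 'd': 0 ⇒ 1;  out=∅∪out(1)=∅
  fail(13) 'ed': from fail(4)=0 chase 'd': 0 ⇒ 1;  out=∅∪out(1)=∅
  fail(3) 'ddc': from fail(2)=1 chase 'c': 1→0 ⇒ 0;  out={0}∪out(0)={0}
  fail(7) 'abd': from fail(6)=9 chase 'd': 9 ⇒ 10;  out=∅∪out(10)=∅
  fail(11) 'bda': from fail(10)=1 chase 'a': 1→0 ⇒ 5;  out={5}∪out(5)={5}
  fail(14) 'edc': from fail(13)=1 chase 'c': 1→0 ⇒ 0;  out={4}∪out(0)={4}
  fail(8) 'abda': from fail(7)=10 chase 'a': 10 ⇒ 11;  out={2}∪out(11)={2,5}
  fail(12) 'bdaa': from fail(11)=5 chase 'a': 5→0 ⇒ 5;  out={3}∪out(5)={3}

Scan:
pos 0 'b': at 9
pos 1 'd': at 10
pos 2 'a': at 11  ** P5@[0:2]
pos 3 'e': at 4 (via fail)  ** P1@[3:3]
pos 4 'd': at 13
pos 5 'c': at 14  ** P4@[3:5]
pos 6 'e': at 4 (via fail)  ** P1@[6:6]
pos 7 'e': at 4 (via fail)  ** P1@[7:7]
pos 8 'b': at 9 (via fail)
pos 9 'b': at 9 (via fail)
pos 10 'e': at 4 (via fail)  ** P1@[10:10]
pos 11 'e': at 4 (via fail)  ** P1@[11:11]
pos 12 'd': at 13
pos 13 'b': at 9 (via fail)
pos 14 'd': at 10
pos 15 'a': at 11  ** P5@[13:15]
pos 16 'a': at 12  ** P3@[13:16]
pos 17 'd': at 1 (via fail)
pos 18 'd': at 2
pos 19 'c': at 3  ** P0@[17:19]
pos 20 'b': at 9 (via fail)
pos 21 'e': at 4 (via fail)  ** P1@[21:21]
pos 22 'a': at 5 (via fail)
pos 23 'b': at 6
pos 24 'd': at 7
pos 25 'a': at 8  ** P2@[22:25],P5@[23:25]
pos 26 'a': at 12 (via fail)  ** P3@[23:26]
pos 27 'e': at 4 (via fail)  ** P1@[27:27]
pos 28 'b': at 9 (via fail)
pos 29 'd': at 10
pos 30 'a': at 11  ** P5@[28:30]
pos 31 'a': at 12  ** P3@[28:31]
pos 32 'c': at 0 (via fail)
pos 33 'e': at 4  ** P1@[33:33]
pos 34 'e': at 4 (via fail)  ** P1@[34:34]
pos 35 'c': at 0 (via fail)
pos 36 'c': at 0
pos 37 'b': at 9
pos 38 'd': at 10
pos 39 'a': at 11  ** P5@[37:39]
pos 40 'a': at 12  ** P3@[37:40]
pos 41 'b': at 6 (via fail)
pos 42 'd': at 7
pos 43 'd': at 2 (via fail)
pos 44 'c': at 3  ** P0@[42:44]
pos 45 'd': at 1 (via fail)
pos 46 'b': at 9 (via fail)
pos 47 'b': at 9 (via fail)
pos 48 'c': at 0 (via fail)
pos 49 'a': at 5
pos 50 'a': at 5 (via fail)
pos 51 'b': at 6
pos 52 'd': at 7
pos 53 'a': at 8  ** P2@[50:53],P5@[51:53]
pos 54 'b': at 6 (via fail)
pos 55 'e': at 4 (via fail)  ** P1@[55:55]
pos 56 'd': at 13
pos 57 'c': at 14  ** P4@[55:57]
pos 58 'a': at 5 (via fail)
pos 59 'b': at 6
pos 60 'd': at 7
pos 61 'a': at 8  ** P2@[58:61],P5@[59:61]
pos 62 'e': at 4 (via fail)  ** P1@[62:62]
pos 63 'e': at 4 (via fail)  ** P1@[63:63]
pos 64 'b': at 9 (via fail)
pos 65 'a': at 5 (via fail)
pos 66 'a': at 5 (via fail)
pos 67 'b': at 6
pos 68 'd': at 7
pos 69 'a': at 8  ** P2@[66:69],P5@[67:69]

All matches (sorted): [[2,5],[3,1],[5,4],[6,1],[7,1],[10,1],[11,1],[15,5],[16,3],[19,0],[21,1],[25,2],[25,5],[26,3],[27,1],[30,5],[31,3],[33,1],[34,1],[39,5],[40,3],[44,0],[53,2],[53,5],[55,1],[57,4],[61,2],[61,5],[62,1],[63,1],[69,2],[69,5]]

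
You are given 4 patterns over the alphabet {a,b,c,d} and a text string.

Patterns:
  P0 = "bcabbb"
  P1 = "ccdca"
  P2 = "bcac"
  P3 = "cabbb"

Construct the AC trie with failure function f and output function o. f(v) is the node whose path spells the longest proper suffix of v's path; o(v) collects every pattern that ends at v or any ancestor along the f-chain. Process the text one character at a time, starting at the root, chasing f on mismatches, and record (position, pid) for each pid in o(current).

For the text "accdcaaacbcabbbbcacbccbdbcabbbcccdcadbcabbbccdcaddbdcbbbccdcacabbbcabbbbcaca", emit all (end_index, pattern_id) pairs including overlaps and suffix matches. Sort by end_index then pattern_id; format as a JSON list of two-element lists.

Build automaton:
Trie (insert patterns):
  0='ε' goto b→1 c→7
  1='b' goto c→2
  2='bc' goto a→3
  3='bca' goto b→4 c→12
  4='bcab' goto b→5
  5='bcabb' goto b→6
  6='bcabbb' goto ·  ←P0
  7='c' goto a→13 c→8
  8='cc' goto d→9
  9='ccd' goto c→10
  10='ccdc' goto a→11
  11='ccdca' goto ·  ←P1
  12='bcac' goto ·  ←P2
  13='ca' goto b→14
  14='cab' goto b→15
  15='cabb' goto b→16
  16='cabbb' goto ·  ←P3

BFS fail/out derivation:
  fail(1) 'b': from fail(0)=0 chase 'b': 0 ⇒ 0;  out=∅∪out(0)=∅
  fail(7) 'c': from fail(0)=0 chase 'c': 0 ⇒ 0;  out=∅∪out(0)=∅
  fail(2) 'bc': from fail(1)=0 chase 'c': 0 ⇒ 7;  out=∅∪out(7)=∅
  fail(8) 'cc': from fail(7)=0 chase 'c': 0 ⇒ 7;  out=∅∪out(7)=∅
  fail(13) 'ca': from fail(7)=0 chase 'a': 0 ⇒ 0;  out=∅∪out(0)=∅
  fail(3) 'bca': from fail(2)=7 chase 'a': 7 ⇒ 13;  out=∅∪out(13)=∅
  fail(9) 'ccd': from fail(8)=7 chase 'd': 7→0 ⇒ 0;  out=∅∪out(0)=∅
  fail(14) 'cab': from fail(13)=0 chase 'b': 0 ⇒ 1;  out=∅∪out(1)=∅
  fail(4) 'bcab': from fail(3)=13 chase 'b': 13 ⇒ 14;  out=∅∪out(14)=∅
  fail(10) 'ccdc': from fail(9)=0 chase 'c': 0 ⇒ 7;  out=∅∪out(7)=∅
  fail(12) 'bcac': from fail(3)=13 chase 'c': 13→0 ⇒ 7;  out={2}∪out(7)={2}
  fail(15) 'cabb': from fail(14)=1 chase 'b': 1→0 ⇒ 1;  out=∅∪out(1)=∅
  fail(5) 'bcabb': from fail(4)=14 chase 'b': 14 ⇒ 15;  out=∅∪out(15)=∅
  fail(11) 'ccdca': from fail(10)=7 chase 'a': 7 ⇒ 13;  out={1}∪out(13)={1}
  fail(16) 'cabbb': from fail(15)=1 chase 'b': 1→0 ⇒ 1;  out={3}∪out(1)={3}
  fail(6) 'bcabbb': from fail(5)=15 chase 'b': 15 ⇒ 16;  out={0}∪out(16)={0,3}

Scan:
pos 0 'a': at 0
pos 1 'c': at 7
pos 2 'c': at 8
pos 3 'd': at 9
pos 4 'c': at 10
pos 5 'a': at 11  emit P1@[1:5]
pos 6 'a': at 0 (via fail)
pos 7 'a': at 0
pos 8 'c': at 7
pos 9 'b': at 1 (via fail)
pos 10 'c': at 2
pos 11 'a': at 3
pos 12 'b': at 4
pos 13 'b': at 5
pos 14 'b': at 6  emit P0@[9:14],P3@[10:14]
pos 15 'b': at 1 (via fail)
pos 16 'c': at 2
pos 17 'a': at 3
pos 18 'c': at 12  emit P2@[15:18]
pos 19 'b': at 1 (via fail)
pos 20 'c': at 2
pos 21 'c': at 8 (via fail)
pos 22 'b': at 1 (via fail)
pos 23 'd': at 0 (via fail)
pos 24 'b': at 1
pos 25 'c': at 2
pos 26 'a': at 3
pos 27 'b': at 4
pos 28 'b': at 5
pos 29 'b': at 6  emit P0@[24:29],P3@[25:29]
pos 30 'c': at 2 (via fail)
pos 31 'c': at 8 (via fail)
pos 32 'c': at 8 (via fail)
pos 33 'd': at 9
pos 34 'c': at 10
pos 35 'a': at 11  emit P1@[31:35]
pos 36 'd': at 0 (via fail)
pos 37 'b': at 1
pos 38 'c': at 2
pos 39 'a': at 3
pos 40 'b': at 4
pos 41 'b': at 5
pos 42 'b': at 6  emit P0@[37:42],P3@[38:42]
pos 43 'c': at 2 (via fail)
pos 44 'c': at 8 (via fail)
pos 45 'd': at 9
pos 46 'c': at 10
pos 47 'a': at 11  emit P1@[43:47]
pos 48 'd': at 0 (via fail)
pos 49 'd': at 0
pos 50 'b': at 1
pos 51 'd': at 0 (via fail)
pos 52 'c': at 7
pos 53 'b': at 1 (via fail)
pos 54 'b': at 1 (via fail)
pos 55 'b': at 1 (via fail)
pos 56 'c': at 2
pos 57 'c': at 8 (via fail)
pos 58 'd': at 9
pos 59 'c': at 10
pos 60 'a': at 11  emit P1@[56:60]
pos 61 'c': at 7 (via fail)
pos 62 'a': at 13
pos 63 'b': at 14
pos 64 'b': at 15
pos 65 'b': at 16  emit P3@[61:65]
pos 66 'c': at 2 (via fail)
pos 67 'a': at 3
pos 68 'b': at 4
pos 69 'b': at 5
pos 70 'b': at 6  emit P0@[65:70],P3@[66:70]
pos 71 'b': at 1 (via fail)
pos 72 'c': at 2
pos 73 'a': at 3
pos 74 'c': at 12  emit P2@[71:74]
pos 75 'a': at 13 (via fail)

Result: [[5,1],[14,0],[14,3],[18,2],[29,0],[29,3],[35,1],[42,0],[42,3],[47,1],[60,1],[65,3],[70,0],[70,3],[74,2]]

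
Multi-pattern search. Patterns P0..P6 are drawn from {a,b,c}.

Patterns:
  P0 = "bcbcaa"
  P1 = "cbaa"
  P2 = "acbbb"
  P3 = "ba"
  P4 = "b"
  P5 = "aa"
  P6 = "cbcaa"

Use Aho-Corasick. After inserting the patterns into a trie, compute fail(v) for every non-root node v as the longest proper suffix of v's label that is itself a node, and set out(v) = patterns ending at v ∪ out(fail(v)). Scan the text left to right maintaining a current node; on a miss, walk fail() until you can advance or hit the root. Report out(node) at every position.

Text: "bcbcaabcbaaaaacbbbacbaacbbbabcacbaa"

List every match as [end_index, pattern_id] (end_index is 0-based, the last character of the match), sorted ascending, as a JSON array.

Build automaton:
Trie (insert patterns):
  0='ε' goto a→11 b→1 c→7
  1='b' goto a→16 c→2  ←P4
  2='bc' goto b→3
  3='bcb' goto c→4
  4='bcbc' goto a→5
  5='bcbca' goto a→6
  6='bcbcaa' goto ·  ←P0
  7='c' goto b→8
  8='cb' goto a→9 c→18
  9='cba' goto a→10
  10='cbaa' goto ·  ←P1
  11='a' goto a→17 c→12
  12='ac' goto b→13
  13='acb' goto b→14
  14='acbb' goto b→15
  15='acbbb' goto ·  ←P2
  16='ba' goto ·  ←P3
  17='aa' goto ·  ←P5
  18='cbc' goto a→19
  19='cbca' goto a→20
  20='cbcaa' goto ·  ←P6

BFS fail/out derivation:
  fail(1) 'b': from fail(0)=0 chase 'b': 0 ⇒ 0;  out={4}∪out(0)={4}
  fail(7) 'c': from fail(0)=0 chase 'c': 0 ⇒ 0;  out=∅∪out(0)=∅
  fail(11) 'a': from fail(0)=0 chase 'a': 0 ⇒ 0;  out=∅∪out(0)=∅
  fail(2) 'bc': from fail(1)=0 chase 'c': 0 ⇒ 7;  out=∅∪out(7)=∅
  fail(8) 'cb': from fail(7)=0 chase 'b': 0 ⇒ 1;  out=∅∪out(1)={4}
  fail(12) 'ac': from fail(11)=0 chase 'c': 0 ⇒ 7;  out=∅∪out(7)=∅
  fail(16) 'ba': from fail(1)=0 chase 'a': 0 ⇒ 11;  out={3}∪out(11)={3}
  fail(17) 'aa': from fail(11)=0 chase 'a': 0 ⇒ 11;  out={5}∪out(11)={5}
  fail(3) 'bcb': from fail(2)=7 chase 'b': 7 ⇒ 8;  out=∅∪out(8)={4}
  fail(9) 'cba': from fail(8)=1 chase 'a': 1 ⇒ 16;  out=∅∪out(16)={3}
  fail(13) 'acb': from fail(12)=7 chase 'b': 7 ⇒ 8;  out=∅∪out(8)={4}
  fail(18) 'cbc': from fail(8)=1 chase 'c': 1 ⇒ 2;  out=∅∪out(2)=∅
  fail(4) 'bcbc': from fail(3)=8 chase 'c': 8 ⇒ 18;  out=∅∪out(18)=∅
  fail(10) 'cbaa': from fail(9)=16 chase 'a': 16→11 ⇒ 17;  out={1}∪out(17)={1,5}
  fail(14) 'acbb': from fail(13)=8 chase 'b': 8→1→0 ⇒ 1;  out=∅∪out(1)={4}
  fail(19) 'cbca': from fail(18)=2 chase 'a': 2→7→0 ⇒ 11;  out=∅∪out(11)=∅
  fail(5) 'bcbca': from fail(4)=18 chase 'a': 18 ⇒ 19;  out=∅∪out(19)=∅
  fail(15) 'acbbb': from fail(14)=1 chase 'b': 1→0 ⇒ 1;  out={2}∪out(1)={2,4}
  fail(20) 'cbcaa': from fail(19)=11 chase 'a': 11 ⇒ 17;  out={6}∪out(17)={5,6}
  fail(6) 'bcbcaa': from fail(5)=19 chase 'a': 19 ⇒ 20;  out={0}∪out(20)={0,5,6}

Run:
i=0 'b': node 0→1  → match P4@[0:0]
i=1 'c': node 1→2
i=2 'b': node 2→3  → match P4@[2:2]
i=3 'c': node 3→4
i=4 'a': node 4→5
i=5 'a': node 5→6  → match P0@[0:5],P5@[4:5],P6@[1:5]
i=6 'b': node 6→1 (fail-walked)  → match P4@[6:6]
i=7 'c': node 1→2
i=8 'b': node 2→3  → match P4@[8:8]
i=9 'a': node 3→9 (fail-walked)  → match P3@[8:9]
i=10 'a': node 9→10  → match P1@[7:10],P5@[9:10]
i=11 'a': node 10→17 (fail-walked)  → match P5@[10:11]
i=12 'a': node 17→17 (fail-walked)  → match P5@[11:12]
i=13 'a': node 17→17 (fail-walked)  → match P5@[12:13]
i=14 'c': node 17→12 (fail-walked)
i=15 'b': node 12→13  → match P4@[15:15]
i=16 'b': node 13→14  → match P4@[16:16]
i=17 'b': node 14→15  → match P2@[13:17],P4@[17:17]
i=18 'a': node 15→16 (fail-walked)  → match P3@[17:18]
i=19 'c': node 16→12 (fail-walked)
i=20 'b': node 12→13  → match P4@[20:20]
i=21 'a': node 13→9 (fail-walked)  → match P3@[20:21]
i=22 'a': node 9→10  → match P1@[19:22],P5@[21:22]
i=23 'c': node 10→12 (fail-walked)
i=24 'b': node 12→13  → match P4@[24:24]
i=25 'b': node 13→14  → match P4@[25:25]
i=26 'b': node 14→15  → match P2@[22:26],P4@[26:26]
i=27 'a': node 15→16 (fail-walked)  → match P3@[26:27]
i=28 'b': node 16→1 (fail-walked)  → match P4@[28:28]
i=29 'c': node 1→2
i=30 'a': node 2→11 (fail-walked)
i=31 'c': node 11→12
i=32 'b': node 12→13  → match P4@[32:32]
i=33 'a': node 13→9 (fail-walked)  → match P3@[32:33]
i=34 'a': node 9→10  → match P1@[31:34],P5@[33:34]

Matches: [[0,4],[2,4],[5,0],[5,5],[5,6],[6,4],[8,4],[9,3],[10,1],[10,5],[11,5],[12,5],[13,5],[15,4],[16,4],[17,2],[17,4],[18,3],[20,4],[21,3],[22,1],[22,5],[24,4],[25,4],[26,2],[26,4],[27,3],[28,4],[32,4],[33,3],[34,1],[34,5]]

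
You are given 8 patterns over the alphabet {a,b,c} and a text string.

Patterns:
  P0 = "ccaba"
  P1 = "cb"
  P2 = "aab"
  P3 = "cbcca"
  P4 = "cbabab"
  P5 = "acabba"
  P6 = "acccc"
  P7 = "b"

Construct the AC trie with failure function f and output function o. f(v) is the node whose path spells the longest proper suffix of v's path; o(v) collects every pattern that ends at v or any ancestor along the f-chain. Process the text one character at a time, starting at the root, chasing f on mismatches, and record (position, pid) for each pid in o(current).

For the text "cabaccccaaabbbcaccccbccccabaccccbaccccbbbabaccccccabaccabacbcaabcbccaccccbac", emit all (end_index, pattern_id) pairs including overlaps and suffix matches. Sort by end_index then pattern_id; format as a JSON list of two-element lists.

Build automaton:
Trie (insert patterns):
  0='ε' goto a→7 b→25 c→1
  1='c' goto b→6 c→2
  2='cc' goto a→3
  3='cca' goto b→4
  4='ccab' goto a→5
  5='ccaba' goto ·  ←P0
  6='cb' goto a→13 c→10  ←P1
  7='a' goto a→8 c→17
  8='aa' goto b→9
  9='aab' goto ·  ←P2
  10='cbc' goto c→11
  11='cbcc' goto a→12
  12='cbcca' goto ·  ←P3
  13='cba' goto b→14
  14='cbab' goto a→15
  15='cbaba' goto b→16
  16='cbabab' goto ·  ←P4
  17='ac' goto a→18 c→22
  18='aca' goto b→19
  19='acab' goto b→20
  20='acabb' goto a→21
  21='acabba' goto ·  ←P5
  22='acc' goto c→23
  23='accc' goto c→24
  24='acccc' goto ·  ←P6
  25='b' goto ·  ←P7

Failure links (BFS by depth):
  fail(1) 'c': from fail(0)=0 chase 'c': 0 ⇒ 0;  out=∅∪out(0)=∅
  fail(7) 'a': from fail(0)=0 chase 'a': 0 ⇒ 0;  out=∅∪out(0)=∅
  fail(25) 'b': from fail(0)=0 chase 'b': 0 ⇒ 0;  out={7}∪out(0)={7}
  fail(2) 'cc': from fail(1)=0 chase 'c': 0 ⇒ 1;  out=∅∪out(1)=∅
  fail(6) 'cb': from fail(1)=0 chase 'b': 0 ⇒ 25;  out={1}∪out(25)={1,7}
  fail(8) 'aa': from fail(7)=0 chase 'a': 0 ⇒ 7;  out=∅∪out(7)=∅
  fail(17) 'ac': from fail(7)=0 chase 'c': 0 ⇒ 1;  out=∅∪out(1)=∅
  fail(3) 'cca': from fail(2)=1 chase 'a': 1→0 ⇒ 7;  out=∅∪out(7)=∅
  fail(9) 'aab': from fail(8)=7 chase 'b': 7→0 ⇒ 25;  out={2}∪out(25)={2,7}
  fail(10) 'cbc': from fail(6)=25 chase 'c': 25→0 ⇒ 1;  out=∅∪out(1)=∅
  fail(13) 'cba': from fail(6)=25 chase 'a': 25→0 ⇒ 7;  out=∅∪out(7)=∅
  fail(18) 'aca': from fail(17)=1 chase 'a': 1→0 ⇒ 7;  out=∅∪out(7)=∅
  fail(22) 'acc': from fail(17)=1 chase 'c': 1 ⇒ 2;  out=∅∪out(2)=∅
  fail(4) 'ccab': from fail(3)=7 chase 'b': 7→0 ⇒ 25;  out=∅∪out(25)={7}
  fail(11) 'cbcc': from fail(10)=1 chase 'c': 1 ⇒ 2;  out=∅∪out(2)=∅
  fail(14) 'cbab': from fail(13)=7 chase 'b': 7→0 ⇒ 25;  out=∅∪out(25)={7}
  fail(19) 'acab': from fail(18)=7 chase 'b': 7→0 ⇒ 25;  out=∅∪out(25)={7}
  fail(23) 'accc': from fail(22)=2 chase 'c': 2→1 ⇒ 2;  out=∅∪out(2)=∅
  fail(5) 'ccaba': from fail(4)=25 chase 'a': 25→0 ⇒ 7;  out={0}∪out(7)={0}
  fail(12) 'cbcca': from fail(11)=2 chase 'a': 2 ⇒ 3;  out={3}∪out(3)={3}
  fail(15) 'cbaba': from fail(14)=25 chase 'a': 25→0 ⇒ 7;  out=∅∪out(7)=∅
  fail(20) 'acabb': from fail(19)=25 chase 'b': 25→0 ⇒ 25;  out=∅∪out(25)={7}
  fail(24) 'acccc': from fail(23)=2 chase 'c': 2→1 ⇒ 2;  out={6}∪out(2)={6}
  fail(16) 'cbabab': from fail(15)=7 chase 'b': 7→0 ⇒ 25;  out={4}∪out(25)={4,7}
  fail(21) 'acabba': from fail(20)=25 chase 'a': 25→0 ⇒ 7;  out={5}∪out(7)={5}

Text stream:
i=0 'c': node 0→1
i=1 'a': node 1→7 ·f
i=2 'b': node 7→25 ·f  ** P7@[2:2]
i=3 'a': node 25→7 ·f
i=4 'c': node 7→17
i=5 'c': node 17→22
i=6 'c': node 22→23
i=7 'c': node 23→24  ** P6@[3:7]
i=8 'a': node 24→3 ·f
i=9 'a': node 3→8 ·f
i=10 'a': node 8→8 ·f
i=11 'b': node 8→9  ** P2@[9:11],P7@[11:11]
i=12 'b': node 9→25 ·f  ** P7@[12:12]
i=13 'b': node 25→25 ·f  ** P7@[13:13]
i=14 'c': node 25→1 ·f
i=15 'a': node 1→7 ·f
i=16 'c': node 7→17
i=17 'c': node 17→22
i=18 'c': node 22→23
i=19 'c': node 23→24  ** P6@[15:19]
i=20 'b': node 24→6 ·f  ** P1@[19:20],P7@[20:20]
i=21 'c': node 6→10
i=22 'c': node 10→11
i=23 'c': node 11→2 ·f
i=24 'c': node 2→2 ·f
i=25 'a': node 2→3
i=26 'b': node 3→4  ** P7@[26:26]
i=27 'a': node 4→5  ** P0@[23:27]
i=28 'c': node 5→17 ·f
i=29 'c': node 17→22
i=30 'c': node 22→23
i=31 'c': node 23→24  ** P6@[27:31]
i=32 'b': node 24→6 ·f  ** P1@[31:32],P7@[32:32]
i=33 'a': node 6→13
i=34 'c': node 13→17 ·f
i=35 'c': node 17→22
i=36 'c': node 22→23
i=37 'c': node 23→24  ** P6@[33:37]
i=38 'b': node 24→6 ·f  ** P1@[37:38],P7@[38:38]
i=39 'b': node 6→25 ·f  ** P7@[39:39]
i=40 'b': node 25→25 ·f  ** P7@[40:40]
i=41 'a': node 25→7 ·f
i=42 'b': node 7→25 ·f  ** P7@[42:42]
i=43 'a': node 25→7 ·f
i=44 'c': node 7→17
i=45 'c': node 17→22
i=46 'c': node 22→23
i=47 'c': node 23→24  ** P6@[43:47]
i=48 'c': node 24→2 ·f
i=49 'c': node 2→2 ·f
i=50 'a': node 2→3
i=51 'b': node 3→4  ** P7@[51:51]
i=52 'a': node 4→5  ** P0@[48:52]
i=53 'c': node 5→17 ·f
i=54 'c': node 17→22
i=55 'a': node 22→3 ·f
i=56 'b': node 3→4  ** P7@[56:56]
i=57 'a': node 4→5  ** P0@[53:57]
i=58 'c': node 5→17 ·f
i=59 'b': node 17→6 ·f  ** P1@[58:59],P7@[59:59]
i=60 'c': node 6→10
i=61 'a': node 10→7 ·f
i=62 'a': node 7→8
i=63 'b': node 8→9  ** P2@[61:63],P7@[63:63]
i=64 'c': node 9→1 ·f
i=65 'b': node 1→6  ** P1@[64:65],P7@[65:65]
i=66 'c': node 6→10
i=67 'c': node 10→11
i=68 'a': node 11→12  ** P3@[64:68]
i=69 'c': node 12→17 ·f
i=70 'c': node 17→22
i=71 'c': node 22→23
i=72 'c': node 23→24  ** P6@[68:72]
i=73 'b': node 24→6 ·f  ** P1@[72:73],P7@[73:73]
i=74 'a': node 6→13
i=75 'c': node 13→17 ·f

Result: [[2,7],[7,6],[11,2],[11,7],[12,7],[13,7],[19,6],[20,1],[20,7],[26,7],[27,0],[31,6],[32,1],[32,7],[37,6],[38,1],[38,7],[39,7],[40,7],[42,7],[47,6],[51,7],[52,0],[56,7],[57,0],[59,1],[59,7],[63,2],[63,7],[65,1],[65,7],[68,3],[72,6],[73,1],[73,7]]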